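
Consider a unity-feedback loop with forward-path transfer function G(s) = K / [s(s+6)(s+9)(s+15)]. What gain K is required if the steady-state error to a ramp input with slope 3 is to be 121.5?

20

System type = 1 (one pole at s=0).
K_v = lim_{s→0} s·G(s) = K / (6·9·15) = (1/810)·K.
e_ss = 3/K_v = 121.5 ⇒ K_v = 2/81 ⇒ K = (2/81)/(1/810) = 20.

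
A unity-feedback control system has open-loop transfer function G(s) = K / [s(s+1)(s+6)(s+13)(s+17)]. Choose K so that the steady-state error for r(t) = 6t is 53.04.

150

G(s) has one factor of s in the denominator, so the system is type 1.
K_v = lim_{s→0} s·G(s) = K / (1·6·13·17) = (1/1326)·K.
e_ss = 6/K_v = 53.04 ⇒ K_v = 25/221 ⇒ K = (25/221)/(1/1326) = 150.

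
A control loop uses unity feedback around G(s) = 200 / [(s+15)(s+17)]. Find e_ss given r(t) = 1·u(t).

51/91

System type = 0 (no poles at s=0).
K_p = lim_{s→0} G(s) = 200 / (15·17) = 40/51.
e_ss = 1/(1 + K_p) = 1/(91/51) = 51/91.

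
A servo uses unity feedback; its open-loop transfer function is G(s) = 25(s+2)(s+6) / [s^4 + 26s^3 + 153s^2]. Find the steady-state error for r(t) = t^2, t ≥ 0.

1.02

Factoring s^2 from the denominator leaves a polynomial with constant term 153, so the system is type 2.
K_a = lim_{s→0} s^2·G(s) = 25·2·6 / 153 = 100/51.
r(t) = t^2 gives R(s) = 2/s^3.
e_ss = 2/K_a = 2/(100/51) = 1.02.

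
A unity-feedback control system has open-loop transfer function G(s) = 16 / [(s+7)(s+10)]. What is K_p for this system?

8/35

The open loop has no poles at the origin → type 0 system.
K_p = lim_{s→0} G(s) = 16 / (7·10) = 8/35.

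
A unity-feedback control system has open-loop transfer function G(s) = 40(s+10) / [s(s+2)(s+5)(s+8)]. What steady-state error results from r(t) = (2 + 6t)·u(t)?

G(s) has one factor of s in the denominator, so the system is type 1. Taking each input component in turn:
  • 2: tracked with zero error.
  • 6t: e_ss = 6/K_v with K_v=5 → 1.2.
Total e_ss = 1.2.

1.2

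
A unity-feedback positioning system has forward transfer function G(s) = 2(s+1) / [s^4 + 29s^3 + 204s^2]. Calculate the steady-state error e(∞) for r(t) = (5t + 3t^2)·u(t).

612

Lowest-order denominator term is 204s^2, so the open loop has 2 poles at the origin → type 2 system. Treating each term separately:
  • 5t: tracked with zero error.
  • 3t^2: e_ss = 6/K_a with K_a=1/102 → 612.
Total e_ss = 612.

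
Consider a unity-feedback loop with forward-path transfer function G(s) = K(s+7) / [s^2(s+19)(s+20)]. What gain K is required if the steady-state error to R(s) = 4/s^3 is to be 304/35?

25

G(s) has two factors of s in the denominator, so the system is type 2.
K_a = lim_{s→0} s^2·G(s) = K·7 / (19·20) = (7/380)·K.
e_ss = 4/K_a = 304/35 ⇒ K_a = 35/76 ⇒ K = (35/76)/(7/380) = 25.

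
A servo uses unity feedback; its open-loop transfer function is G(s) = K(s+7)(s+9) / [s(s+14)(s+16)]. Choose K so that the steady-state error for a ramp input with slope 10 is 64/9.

One free integrator in G(s): this is a type 1 system.
K_v = lim_{s→0} s·G(s) = K·7·9 / (14·16) = (9/32)·K.
e_ss = 10/K_v = 64/9 ⇒ K_v = 45/32 ⇒ K = (45/32)/(9/32) = 5.

5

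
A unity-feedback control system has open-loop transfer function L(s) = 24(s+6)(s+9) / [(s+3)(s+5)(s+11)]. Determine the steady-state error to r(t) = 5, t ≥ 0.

No free integrators in L(s): this is a type 0 system.
K_p = lim_{s→0} L(s) = 24·6·9 / (3·5·11) = 432/55.
e_ss = 5/(1 + K_p) = 5/(487/55) = 275/487.

275/487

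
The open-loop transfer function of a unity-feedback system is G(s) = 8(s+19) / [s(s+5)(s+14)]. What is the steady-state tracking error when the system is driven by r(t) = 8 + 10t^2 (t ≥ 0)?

One free integrator in G(s): this is a type 1 system. Taking each input component in turn:
  • 8: tracked with zero error.
  • 10t^2: a type-1 system cannot track it, e_ss → ∞.
The unbounded component dominates.

infinity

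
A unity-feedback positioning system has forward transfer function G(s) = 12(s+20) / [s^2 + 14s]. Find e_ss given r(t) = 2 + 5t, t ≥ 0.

7/24

Factoring s from the denominator leaves a polynomial with constant term 14, so the system is type 1. Treating each term separately:
  • 2: tracked with zero error.
  • 5t: e_ss = 5/K_v with K_v=120/7 → 7/24.
Total e_ss = 7/24.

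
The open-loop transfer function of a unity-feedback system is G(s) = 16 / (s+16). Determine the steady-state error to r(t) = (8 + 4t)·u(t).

The open loop has no poles at the origin → type 0 system. Taking each input component in turn:
  • 8: e_ss = 8/(1+K_p) with K_p=1 → 4.
  • 4t: a type-0 system cannot track it, e_ss → ∞.
The unbounded component dominates.

infinity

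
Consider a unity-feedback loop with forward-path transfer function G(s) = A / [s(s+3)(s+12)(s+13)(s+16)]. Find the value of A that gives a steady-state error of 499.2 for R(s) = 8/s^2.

120

One free integrator in G(s): this is a type 1 system.
K_v = lim_{s→0} s·G(s) = A / (3·12·13·16) = (1/7488)·A.
e_ss = 8/K_v = 499.2 ⇒ K_v = 5/312 ⇒ A = (5/312)/(1/7488) = 120.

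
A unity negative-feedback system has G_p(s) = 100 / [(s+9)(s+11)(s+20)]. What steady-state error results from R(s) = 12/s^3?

infinity

G_p(s) has no factors of s in the denominator, so the system is type 0.
For a type-0 system K_a = 0, so e_ss to a parabolic input is unbounded.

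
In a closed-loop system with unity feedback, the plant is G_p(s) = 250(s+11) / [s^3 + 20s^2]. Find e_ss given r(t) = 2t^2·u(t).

The denominator has no term below 20s^2 — 2 poles at s=0, type 2.
K_a = lim_{s→0} s^2·G_p(s) = 250·11 / 20 = 137.5.
r(t) = 2t^2 gives R(s) = 4/s^3.
e_ss = 4/K_a = 4/137.5 = 8/275.

8/275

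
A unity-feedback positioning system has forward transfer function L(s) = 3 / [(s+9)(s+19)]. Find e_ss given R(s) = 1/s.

No free integrators in L(s): this is a type 0 system.
K_p = lim_{s→0} L(s) = 3 / (9·19) = 1/57.
e_ss = 1/(1 + K_p) = 1/(58/57) = 57/58.

57/58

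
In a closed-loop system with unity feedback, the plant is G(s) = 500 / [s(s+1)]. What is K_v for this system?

500

One free integrator in G(s): this is a type 1 system.
K_v = lim_{s→0} s·G(s) = 500 / (1) = 500.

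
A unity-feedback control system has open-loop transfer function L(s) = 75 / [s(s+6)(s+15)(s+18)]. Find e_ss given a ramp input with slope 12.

The open loop has one pole at the origin → type 1 system.
K_v = lim_{s→0} s·L(s) = 75 / (6·15·18) = 5/108.
e_ss = 12/K_v = 12/(5/108) = 259.2.

259.2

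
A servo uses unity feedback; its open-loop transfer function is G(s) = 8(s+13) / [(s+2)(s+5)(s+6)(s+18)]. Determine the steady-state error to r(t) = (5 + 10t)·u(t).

No free integrators in G(s): this is a type 0 system. Taking each input component in turn:
  • 5: e_ss = 5/(1+K_p) with K_p=13/135 → 675/148.
  • 10t: a type-0 system cannot track it, e_ss → ∞.
The unbounded component dominates.

infinity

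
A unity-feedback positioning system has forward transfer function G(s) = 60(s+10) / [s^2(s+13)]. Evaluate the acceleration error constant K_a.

The open loop has two poles at the origin → type 2 system.
K_a = lim_{s→0} s^2·G(s) = 60·10 / (13) = 600/13.

600/13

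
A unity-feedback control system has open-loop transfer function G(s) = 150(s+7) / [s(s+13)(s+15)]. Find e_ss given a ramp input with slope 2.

13/35

One free integrator in G(s): this is a type 1 system.
K_v = lim_{s→0} s·G(s) = 150·7 / (13·15) = 70/13.
e_ss = 2/K_v = 2/(70/13) = 13/35.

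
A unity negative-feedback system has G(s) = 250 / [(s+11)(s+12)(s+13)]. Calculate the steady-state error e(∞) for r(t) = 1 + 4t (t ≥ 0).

infinity

System type = 0 (no poles at s=0). Treating each term separately:
  • 1: e_ss = 1/(1+K_p) with K_p=125/858 → 858/983.
  • 4t: a type-0 system cannot track it, e_ss → ∞.
The unbounded component dominates.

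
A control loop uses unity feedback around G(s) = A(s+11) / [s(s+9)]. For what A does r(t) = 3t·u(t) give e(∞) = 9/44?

G(s) has one factor of s in the denominator, so the system is type 1.
K_v = lim_{s→0} s·G(s) = A·11 / (9) = (11/9)·A.
e_ss = 3/K_v = 9/44 ⇒ K_v = 44/3 ⇒ A = (44/3)/(11/9) = 12.

12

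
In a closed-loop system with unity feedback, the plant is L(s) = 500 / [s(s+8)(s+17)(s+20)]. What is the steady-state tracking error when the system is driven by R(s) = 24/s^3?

infinity

System type = 1 (one pole at s=0).
For a type-1 system K_a = 0, so e_ss to a parabolic input is unbounded.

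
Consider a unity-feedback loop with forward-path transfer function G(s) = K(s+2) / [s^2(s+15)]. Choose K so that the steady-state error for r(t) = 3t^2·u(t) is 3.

Two free integrators in G(s): this is a type 2 system.
K_a = lim_{s→0} s^2·G(s) = K·2 / (15) = (2/15)·K.
e_ss = 6/K_a = 3 ⇒ K_a = 2 ⇒ K = 2/(2/15) = 15.

15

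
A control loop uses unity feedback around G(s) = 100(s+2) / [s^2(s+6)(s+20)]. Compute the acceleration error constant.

5/3

Two free integrators in G(s): this is a type 2 system.
K_a = lim_{s→0} s^2·G(s) = 100·2 / (6·20) = 5/3.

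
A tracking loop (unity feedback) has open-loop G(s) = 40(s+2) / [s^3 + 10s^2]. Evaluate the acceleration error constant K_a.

Factoring s^2 from the denominator leaves a polynomial with constant term 10, so the system is type 2.
K_a = lim_{s→0} s^2·G(s) = 40·2 / 10 = 8.

8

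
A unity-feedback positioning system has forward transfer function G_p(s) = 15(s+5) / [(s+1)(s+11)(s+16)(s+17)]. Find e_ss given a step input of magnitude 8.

The open loop has no poles at the origin → type 0 system.
K_p = lim_{s→0} G_p(s) = 15·5 / (1·11·16·17) = 75/2992.
e_ss = 8/(1 + K_p) = 8/(3067/2992) = 23936/3067.

23936/3067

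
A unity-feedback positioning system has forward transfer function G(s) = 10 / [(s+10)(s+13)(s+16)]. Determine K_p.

1/208

The open loop has no poles at the origin → type 0 system.
K_p = lim_{s→0} G(s) = 10 / (10·13·16) = 1/208.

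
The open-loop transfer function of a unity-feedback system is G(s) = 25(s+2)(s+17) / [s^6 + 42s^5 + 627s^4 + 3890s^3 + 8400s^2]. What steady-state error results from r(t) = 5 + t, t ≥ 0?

The denominator has no term below 8400s^2 — 2 poles at s=0, type 2. Treating each term separately:
  • 5: tracked with zero error.
  • t: tracked with zero error.
Total e_ss = 0.

0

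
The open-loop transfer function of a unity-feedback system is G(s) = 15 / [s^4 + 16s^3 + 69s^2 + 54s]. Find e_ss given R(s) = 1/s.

0

Factoring s from the denominator leaves a polynomial with constant term 54, so the system is type 1.
A type-1 system has K_p = ∞, so it tracks a step input with zero steady-state error.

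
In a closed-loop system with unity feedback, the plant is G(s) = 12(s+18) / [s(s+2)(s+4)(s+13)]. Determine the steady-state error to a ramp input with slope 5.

65/27

One free integrator in G(s): this is a type 1 system.
K_v = lim_{s→0} s·G(s) = 12·18 / (2·4·13) = 27/13.
e_ss = 5/K_v = 5/(27/13) = 65/27.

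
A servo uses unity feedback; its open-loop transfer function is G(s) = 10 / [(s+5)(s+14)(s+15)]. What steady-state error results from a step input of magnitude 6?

System type = 0 (no poles at s=0).
K_p = lim_{s→0} G(s) = 10 / (5·14·15) = 1/105.
e_ss = 6/(1 + K_p) = 6/(106/105) = 315/53.

315/53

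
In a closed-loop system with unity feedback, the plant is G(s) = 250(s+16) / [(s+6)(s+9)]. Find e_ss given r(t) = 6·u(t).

162/2027

System type = 0 (no poles at s=0).
K_p = lim_{s→0} G(s) = 250·16 / (6·9) = 2000/27.
e_ss = 6/(1 + K_p) = 6/(2027/27) = 162/2027.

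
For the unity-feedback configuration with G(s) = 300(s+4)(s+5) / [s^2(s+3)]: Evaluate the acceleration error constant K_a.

G(s) has two factors of s in the denominator, so the system is type 2.
K_a = lim_{s→0} s^2·G(s) = 300·4·5 / (3) = 2000.

2000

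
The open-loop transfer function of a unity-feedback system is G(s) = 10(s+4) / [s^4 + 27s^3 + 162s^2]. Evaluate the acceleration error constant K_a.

20/81

The denominator has no term below 162s^2 — 2 poles at s=0, type 2.
K_a = lim_{s→0} s^2·G(s) = 10·4 / 162 = 20/81.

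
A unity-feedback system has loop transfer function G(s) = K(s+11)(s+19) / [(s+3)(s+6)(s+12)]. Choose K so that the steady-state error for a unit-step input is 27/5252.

200

System type = 0 (no poles at s=0).
K_p = lim_{s→0} G(s) = K·11·19 / (3·6·12) = (209/216)·K.
e_ss = 1/(1 + K_p) = 27/5252 ⇒ 1 + (209/216)·K = 5252/27 ⇒ K = 200.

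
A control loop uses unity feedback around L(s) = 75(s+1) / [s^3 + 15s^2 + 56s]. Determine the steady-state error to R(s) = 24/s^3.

infinity

The denominator has no term below 56s — 1 pole at s=0, type 1.
For a type-1 system K_a = 0, so e_ss to a parabolic input is unbounded.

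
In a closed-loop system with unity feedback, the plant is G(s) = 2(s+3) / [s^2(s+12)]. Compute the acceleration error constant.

The open loop has two poles at the origin → type 2 system.
K_a = lim_{s→0} s^2·G(s) = 2·3 / (12) = 0.5.

0.5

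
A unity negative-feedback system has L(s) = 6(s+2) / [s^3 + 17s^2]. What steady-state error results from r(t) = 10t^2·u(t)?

85/3

The denominator has no term below 17s^2 — 2 poles at s=0, type 2.
K_a = lim_{s→0} s^2·L(s) = 6·2 / 17 = 12/17.
r(t) = 10t^2 gives R(s) = 20/s^3.
e_ss = 20/K_a = 20/(12/17) = 85/3.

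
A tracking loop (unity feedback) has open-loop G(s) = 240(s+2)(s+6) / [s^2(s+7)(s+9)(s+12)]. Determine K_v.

K_v = lim_{s→0} s·G(s); with 2 poles at the origin the limit diverges, so K_v = ∞.

infinity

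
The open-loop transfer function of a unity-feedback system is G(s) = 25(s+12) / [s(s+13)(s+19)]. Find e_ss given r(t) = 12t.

The open loop has one pole at the origin → type 1 system.
K_v = lim_{s→0} s·G(s) = 25·12 / (13·19) = 300/247.
e_ss = 12/K_v = 12/(300/247) = 9.88.

9.88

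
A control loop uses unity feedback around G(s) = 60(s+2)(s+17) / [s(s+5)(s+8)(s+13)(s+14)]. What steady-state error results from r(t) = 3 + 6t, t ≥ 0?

One free integrator in G(s): this is a type 1 system. Taking each input component in turn:
  • 3: tracked with zero error.
  • 6t: e_ss = 6/K_v with K_v=51/182 → 364/17.
Total e_ss = 364/17.

364/17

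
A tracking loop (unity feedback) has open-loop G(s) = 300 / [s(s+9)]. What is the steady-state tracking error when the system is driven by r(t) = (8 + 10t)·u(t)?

0.3

System type = 1 (one pole at s=0). Treating each term separately:
  • 8: tracked with zero error.
  • 10t: e_ss = 10/K_v with K_v=100/3 → 0.3.
Total e_ss = 0.3.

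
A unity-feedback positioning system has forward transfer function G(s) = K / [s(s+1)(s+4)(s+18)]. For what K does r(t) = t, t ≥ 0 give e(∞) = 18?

The open loop has one pole at the origin → type 1 system.
K_v = lim_{s→0} s·G(s) = K / (1·4·18) = (1/72)·K.
e_ss = 1/K_v = 18 ⇒ K_v = 1/18 ⇒ K = (1/18)/(1/72) = 4.

4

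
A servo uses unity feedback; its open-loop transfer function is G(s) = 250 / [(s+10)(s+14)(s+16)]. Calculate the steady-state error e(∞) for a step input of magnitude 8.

No free integrators in G(s): this is a type 0 system.
K_p = lim_{s→0} G(s) = 250 / (10·14·16) = 25/224.
e_ss = 8/(1 + K_p) = 8/(249/224) = 1792/249.

1792/249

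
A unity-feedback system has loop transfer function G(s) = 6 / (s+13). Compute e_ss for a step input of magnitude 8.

No free integrators in G(s): this is a type 0 system.
K_p = lim_{s→0} G(s) = 6 / (13) = 6/13.
e_ss = 8/(1 + K_p) = 8/(19/13) = 104/19.

104/19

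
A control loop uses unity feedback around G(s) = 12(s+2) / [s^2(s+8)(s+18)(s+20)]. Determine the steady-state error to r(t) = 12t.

G(s) has two factors of s in the denominator, so the system is type 2.
K_v = ∞ for a type-2 system; e_ss to a ramp is zero.

0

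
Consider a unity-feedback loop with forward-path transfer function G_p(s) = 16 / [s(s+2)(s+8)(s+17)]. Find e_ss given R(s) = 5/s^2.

85

One free integrator in G_p(s): this is a type 1 system.
K_v = lim_{s→0} s·G_p(s) = 16 / (2·8·17) = 1/17.
e_ss = 5/K_v = 5/(1/17) = 85.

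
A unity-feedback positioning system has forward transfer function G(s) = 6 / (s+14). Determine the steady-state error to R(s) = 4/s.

No free integrators in G(s): this is a type 0 system.
K_p = lim_{s→0} G(s) = 6 / (14) = 3/7.
e_ss = 4/(1 + K_p) = 4/(10/7) = 2.8.

2.8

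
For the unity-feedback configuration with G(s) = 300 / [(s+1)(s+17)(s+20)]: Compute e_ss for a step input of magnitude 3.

The open loop has no poles at the origin → type 0 system.
K_p = lim_{s→0} G(s) = 300 / (1·17·20) = 15/17.
e_ss = 3/(1 + K_p) = 3/(32/17) = 51/32.

51/32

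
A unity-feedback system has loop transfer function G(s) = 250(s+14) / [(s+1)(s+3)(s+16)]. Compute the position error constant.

875/12

G(s) has no factors of s in the denominator, so the system is type 0.
K_p = lim_{s→0} G(s) = 250·14 / (1·3·16) = 875/12.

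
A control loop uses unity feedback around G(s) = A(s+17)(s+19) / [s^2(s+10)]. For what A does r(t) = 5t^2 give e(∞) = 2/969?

G(s) has two factors of s in the denominator, so the system is type 2.
K_a = lim_{s→0} s^2·G(s) = A·17·19 / (10) = 32.3·A.
e_ss = 10/K_a = 2/969 ⇒ K_a = 4845 ⇒ A = 4845/32.3 = 150.

150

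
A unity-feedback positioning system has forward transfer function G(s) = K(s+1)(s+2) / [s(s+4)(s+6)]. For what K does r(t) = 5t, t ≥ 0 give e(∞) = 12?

5

G(s) has one factor of s in the denominator, so the system is type 1.
K_v = lim_{s→0} s·G(s) = K·1·2 / (4·6) = (1/12)·K.
e_ss = 5/K_v = 12 ⇒ K_v = 5/12 ⇒ K = (5/12)/(1/12) = 5.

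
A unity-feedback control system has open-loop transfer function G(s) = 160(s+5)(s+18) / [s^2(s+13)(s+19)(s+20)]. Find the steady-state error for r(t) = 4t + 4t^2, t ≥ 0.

System type = 2 (two poles at s=0). By superposition:
  • 4t: tracked with zero error.
  • 4t^2: e_ss = 8/K_a with K_a=720/247 → 247/90.
Total e_ss = 247/90.

247/90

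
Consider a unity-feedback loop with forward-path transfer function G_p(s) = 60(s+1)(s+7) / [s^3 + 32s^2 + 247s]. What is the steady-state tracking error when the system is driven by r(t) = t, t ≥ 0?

247/420

Factoring s from the denominator leaves a polynomial with constant term 247, so the system is type 1.
K_v = lim_{s→0} s·G_p(s) = 60·1·7 / 247 = 420/247.
e_ss = 1/K_v = 1/(420/247) = 247/420.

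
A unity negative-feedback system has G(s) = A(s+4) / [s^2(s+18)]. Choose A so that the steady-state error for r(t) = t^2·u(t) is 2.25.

4

System type = 2 (two poles at s=0).
K_a = lim_{s→0} s^2·G(s) = A·4 / (18) = (2/9)·A.
e_ss = 2/K_a = 2.25 ⇒ K_a = 8/9 ⇒ A = (8/9)/(2/9) = 4.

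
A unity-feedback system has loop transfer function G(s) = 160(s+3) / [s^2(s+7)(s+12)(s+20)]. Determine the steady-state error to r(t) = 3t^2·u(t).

21

Two free integrators in G(s): this is a type 2 system.
K_a = lim_{s→0} s^2·G(s) = 160·3 / (7·12·20) = 2/7.
r(t) = 3t^2 gives R(s) = 6/s^3.
e_ss = 6/K_a = 6/(2/7) = 21.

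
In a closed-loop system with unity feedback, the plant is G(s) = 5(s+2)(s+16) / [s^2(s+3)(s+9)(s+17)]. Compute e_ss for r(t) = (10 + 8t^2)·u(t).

45.9

Two free integrators in G(s): this is a type 2 system. Taking each input component in turn:
  • 10: tracked with zero error.
  • 8t^2: e_ss = 16/K_a with K_a=160/459 → 45.9.
Total e_ss = 45.9.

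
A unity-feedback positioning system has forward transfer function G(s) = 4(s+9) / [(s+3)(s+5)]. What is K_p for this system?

2.4

The open loop has no poles at the origin → type 0 system.
K_p = lim_{s→0} G(s) = 4·9 / (3·5) = 2.4.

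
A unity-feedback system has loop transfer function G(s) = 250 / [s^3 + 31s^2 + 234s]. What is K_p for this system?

infinity

K_p = lim_{s→0} G(s); with 1 pole at the origin the limit diverges, so K_p = ∞.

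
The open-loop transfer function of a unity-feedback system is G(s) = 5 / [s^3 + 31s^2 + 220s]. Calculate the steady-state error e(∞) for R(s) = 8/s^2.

352

Lowest-order denominator term is 220s, so the open loop has 1 pole at the origin → type 1 system.
K_v = lim_{s→0} s·G(s) = 5 / 220 = 1/44.
e_ss = 8/K_v = 8/(1/44) = 352.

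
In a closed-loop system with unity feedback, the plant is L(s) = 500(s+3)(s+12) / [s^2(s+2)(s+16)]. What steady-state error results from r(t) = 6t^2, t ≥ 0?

The open loop has two poles at the origin → type 2 system.
K_a = lim_{s→0} s^2·L(s) = 500·3·12 / (2·16) = 562.5.
r(t) = 6t^2 gives R(s) = 12/s^3.
e_ss = 12/K_a = 12/562.5 = 8/375.

8/375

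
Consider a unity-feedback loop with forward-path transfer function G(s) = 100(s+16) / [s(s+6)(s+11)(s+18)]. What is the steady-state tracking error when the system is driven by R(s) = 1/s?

G(s) has one factor of s in the denominator, so the system is type 1.
A type-1 system has K_p = ∞, so it tracks a step input with zero steady-state error.

0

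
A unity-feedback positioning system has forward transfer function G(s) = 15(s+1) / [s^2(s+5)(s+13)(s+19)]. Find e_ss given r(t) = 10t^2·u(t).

4940/3

G(s) has two factors of s in the denominator, so the system is type 2.
K_a = lim_{s→0} s^2·G(s) = 15·1 / (5·13·19) = 3/247.
r(t) = 10t^2 gives R(s) = 20/s^3.
e_ss = 20/K_a = 20/(3/247) = 4940/3.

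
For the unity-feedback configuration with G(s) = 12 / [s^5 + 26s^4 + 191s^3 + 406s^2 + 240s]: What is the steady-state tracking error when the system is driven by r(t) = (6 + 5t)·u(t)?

The denominator has no term below 240s — 1 pole at s=0, type 1. Taking each input component in turn:
  • 6: tracked with zero error.
  • 5t: e_ss = 5/K_v with K_v=0.05 → 100.
Total e_ss = 100.

100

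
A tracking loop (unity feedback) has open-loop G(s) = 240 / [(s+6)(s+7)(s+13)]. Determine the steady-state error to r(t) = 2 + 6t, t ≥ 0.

System type = 0 (no poles at s=0). Taking each input component in turn:
  • 2: e_ss = 2/(1+K_p) with K_p=40/91 → 182/131.
  • 6t: a type-0 system cannot track it, e_ss → ∞.
The unbounded component dominates.

infinity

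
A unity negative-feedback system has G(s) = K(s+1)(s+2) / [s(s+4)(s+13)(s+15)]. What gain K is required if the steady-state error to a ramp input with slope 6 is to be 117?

20

One free integrator in G(s): this is a type 1 system.
K_v = lim_{s→0} s·G(s) = K·1·2 / (4·13·15) = (1/390)·K.
e_ss = 6/K_v = 117 ⇒ K_v = 2/39 ⇒ K = (2/39)/(1/390) = 20.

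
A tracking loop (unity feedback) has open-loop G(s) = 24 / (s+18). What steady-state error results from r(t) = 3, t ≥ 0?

9/7

System type = 0 (no poles at s=0).
K_p = lim_{s→0} G(s) = 24 / (18) = 4/3.
e_ss = 3/(1 + K_p) = 3/(7/3) = 9/7.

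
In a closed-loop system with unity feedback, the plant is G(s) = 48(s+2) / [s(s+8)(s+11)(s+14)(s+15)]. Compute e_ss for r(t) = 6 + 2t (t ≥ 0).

385

System type = 1 (one pole at s=0). Treating each term separately:
  • 6: tracked with zero error.
  • 2t: e_ss = 2/K_v with K_v=2/385 → 385.
Total e_ss = 385.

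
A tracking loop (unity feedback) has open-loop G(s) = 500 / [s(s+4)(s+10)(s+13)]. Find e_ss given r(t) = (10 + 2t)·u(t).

2.08

One free integrator in G(s): this is a type 1 system. Taking each input component in turn:
  • 10: tracked with zero error.
  • 2t: e_ss = 2/K_v with K_v=25/26 → 2.08.
Total e_ss = 2.08.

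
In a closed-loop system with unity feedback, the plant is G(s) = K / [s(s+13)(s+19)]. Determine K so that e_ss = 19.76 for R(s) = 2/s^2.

25

System type = 1 (one pole at s=0).
K_v = lim_{s→0} s·G(s) = K / (13·19) = (1/247)·K.
e_ss = 2/K_v = 19.76 ⇒ K_v = 25/247 ⇒ K = (25/247)/(1/247) = 25.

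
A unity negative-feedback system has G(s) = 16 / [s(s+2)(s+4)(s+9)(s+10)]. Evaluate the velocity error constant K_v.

1/45

G(s) has one factor of s in the denominator, so the system is type 1.
K_v = lim_{s→0} s·G(s) = 16 / (2·4·9·10) = 1/45.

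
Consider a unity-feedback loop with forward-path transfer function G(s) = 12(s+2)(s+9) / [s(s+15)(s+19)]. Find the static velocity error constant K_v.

72/95

One free integrator in G(s): this is a type 1 system.
K_v = lim_{s→0} s·G(s) = 12·2·9 / (15·19) = 72/95.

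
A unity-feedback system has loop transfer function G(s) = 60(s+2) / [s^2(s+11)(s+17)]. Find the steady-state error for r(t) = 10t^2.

187/6

System type = 2 (two poles at s=0).
K_a = lim_{s→0} s^2·G(s) = 60·2 / (11·17) = 120/187.
r(t) = 10t^2 gives R(s) = 20/s^3.
e_ss = 20/K_a = 20/(120/187) = 187/6.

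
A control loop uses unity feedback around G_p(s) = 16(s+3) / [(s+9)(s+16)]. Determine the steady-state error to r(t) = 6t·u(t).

G_p(s) has no factors of s in the denominator, so the system is type 0.
K_v = lim_{s→0} s·G_p(s) = 0; the steady-state error to this ramp input grows without bound.

infinity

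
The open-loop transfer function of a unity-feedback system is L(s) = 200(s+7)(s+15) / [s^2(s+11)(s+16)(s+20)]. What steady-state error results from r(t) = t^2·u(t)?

176/525

The open loop has two poles at the origin → type 2 system.
K_a = lim_{s→0} s^2·L(s) = 200·7·15 / (11·16·20) = 525/88.
r(t) = t^2 gives R(s) = 2/s^3.
e_ss = 2/K_a = 2/(525/88) = 176/525.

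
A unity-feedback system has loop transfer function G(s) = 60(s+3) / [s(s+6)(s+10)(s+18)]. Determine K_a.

0

One free integrator in G(s): this is a type 1 system.
K_a = lim_{s→0} s^2·G(s) = 0 (the extra factor of s kills the finite limit).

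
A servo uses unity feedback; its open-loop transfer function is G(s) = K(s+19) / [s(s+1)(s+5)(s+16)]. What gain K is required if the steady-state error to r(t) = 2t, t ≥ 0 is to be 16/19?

10

G(s) has one factor of s in the denominator, so the system is type 1.
K_v = lim_{s→0} s·G(s) = K·19 / (1·5·16) = 0.2375·K.
e_ss = 2/K_v = 16/19 ⇒ K_v = 2.375 ⇒ K = 2.375/0.2375 = 10.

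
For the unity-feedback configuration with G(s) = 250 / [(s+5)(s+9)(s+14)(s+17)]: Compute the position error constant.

25/1071

No free integrators in G(s): this is a type 0 system.
K_p = lim_{s→0} G(s) = 250 / (5·9·14·17) = 25/1071.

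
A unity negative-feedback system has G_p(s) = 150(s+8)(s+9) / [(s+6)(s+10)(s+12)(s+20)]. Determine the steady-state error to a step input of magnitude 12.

No free integrators in G_p(s): this is a type 0 system.
K_p = lim_{s→0} G_p(s) = 150·8·9 / (6·10·12·20) = 0.75.
e_ss = 12/(1 + K_p) = 12/1.75 = 48/7.

48/7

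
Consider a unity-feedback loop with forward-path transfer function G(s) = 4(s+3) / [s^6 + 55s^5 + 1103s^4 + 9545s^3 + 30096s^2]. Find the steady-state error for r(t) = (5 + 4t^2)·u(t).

Lowest-order denominator term is 30096s^2, so the open loop has 2 poles at the origin → type 2 system. Treating each term separately:
  • 5: tracked with zero error.
  • 4t^2: e_ss = 8/K_a with K_a=1/2508 → 20064.
Total e_ss = 20064.

20064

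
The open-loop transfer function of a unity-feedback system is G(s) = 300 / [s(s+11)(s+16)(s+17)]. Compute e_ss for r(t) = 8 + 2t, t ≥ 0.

The open loop has one pole at the origin → type 1 system. Treating each term separately:
  • 8: tracked with zero error.
  • 2t: e_ss = 2/K_v with K_v=75/748 → 1496/75.
Total e_ss = 1496/75.

1496/75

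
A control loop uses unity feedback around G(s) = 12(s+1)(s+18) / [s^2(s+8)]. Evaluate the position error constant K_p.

K_p = lim_{s→0} G(s); with 2 poles at the origin the limit diverges, so K_p = ∞.

infinity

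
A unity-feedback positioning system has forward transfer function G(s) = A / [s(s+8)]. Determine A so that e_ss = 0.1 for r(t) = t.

System type = 1 (one pole at s=0).
K_v = lim_{s→0} s·G(s) = A / (8) = 0.125·A.
e_ss = 1/K_v = 0.1 ⇒ K_v = 10 ⇒ A = 10/0.125 = 80.

80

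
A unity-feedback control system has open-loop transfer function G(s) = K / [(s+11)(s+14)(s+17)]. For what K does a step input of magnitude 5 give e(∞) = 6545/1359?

System type = 0 (no poles at s=0).
K_p = lim_{s→0} G(s) = K / (11·14·17) = (1/2618)·K.
e_ss = 5/(1 + K_p) = 6545/1359 ⇒ 1 + (1/2618)·K = 1359/1309 ⇒ K = 100.

100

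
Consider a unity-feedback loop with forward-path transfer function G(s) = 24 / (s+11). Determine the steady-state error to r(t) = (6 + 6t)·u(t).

infinity

G(s) has no factors of s in the denominator, so the system is type 0. By superposition:
  • 6: e_ss = 6/(1+K_p) with K_p=24/11 → 66/35.
  • 6t: a type-0 system cannot track it, e_ss → ∞.
The unbounded component dominates.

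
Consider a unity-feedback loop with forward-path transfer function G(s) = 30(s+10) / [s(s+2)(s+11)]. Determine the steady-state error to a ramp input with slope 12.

0.88

System type = 1 (one pole at s=0).
K_v = lim_{s→0} s·G(s) = 30·10 / (2·11) = 150/11.
e_ss = 12/K_v = 12/(150/11) = 0.88.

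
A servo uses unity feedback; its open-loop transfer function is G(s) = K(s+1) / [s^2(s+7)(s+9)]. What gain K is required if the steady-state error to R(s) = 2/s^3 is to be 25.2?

G(s) has two factors of s in the denominator, so the system is type 2.
K_a = lim_{s→0} s^2·G(s) = K·1 / (7·9) = (1/63)·K.
e_ss = 2/K_a = 25.2 ⇒ K_a = 5/63 ⇒ K = (5/63)/(1/63) = 5.

5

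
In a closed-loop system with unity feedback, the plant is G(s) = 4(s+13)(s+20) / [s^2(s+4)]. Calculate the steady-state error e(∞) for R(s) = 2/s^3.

Two free integrators in G(s): this is a type 2 system.
K_a = lim_{s→0} s^2·G(s) = 4·13·20 / (4) = 260.
r(t) = t^2 gives R(s) = 2/s^3.
e_ss = 2/K_a = 2/260 = 1/130.

1/130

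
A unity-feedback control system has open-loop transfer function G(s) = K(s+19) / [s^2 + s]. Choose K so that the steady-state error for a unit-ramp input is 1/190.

10

The denominator has no term below s — 1 pole at s=0, type 1.
K_v = lim_{s→0} s·G(s) = K·19 / 1 = 19·K.
e_ss = 1/K_v = 1/190 ⇒ K_v = 190 ⇒ K = 190/19 = 10.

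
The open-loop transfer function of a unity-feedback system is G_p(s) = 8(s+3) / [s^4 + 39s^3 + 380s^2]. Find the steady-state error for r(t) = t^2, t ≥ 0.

95/3

Factoring s^2 from the denominator leaves a polynomial with constant term 380, so the system is type 2.
K_a = lim_{s→0} s^2·G_p(s) = 8·3 / 380 = 6/95.
r(t) = t^2 gives R(s) = 2/s^3.
e_ss = 2/K_a = 2/(6/95) = 95/3.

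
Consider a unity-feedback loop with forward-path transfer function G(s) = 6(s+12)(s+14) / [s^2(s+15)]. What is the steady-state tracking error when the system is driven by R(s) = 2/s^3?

5/168

Two free integrators in G(s): this is a type 2 system.
K_a = lim_{s→0} s^2·G(s) = 6·12·14 / (15) = 67.2.
r(t) = t^2 gives R(s) = 2/s^3.
e_ss = 2/K_a = 2/67.2 = 5/168.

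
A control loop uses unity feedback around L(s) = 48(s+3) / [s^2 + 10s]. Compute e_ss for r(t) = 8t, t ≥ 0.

Factoring s from the denominator leaves a polynomial with constant term 10, so the system is type 1.
K_v = lim_{s→0} s·L(s) = 48·3 / 10 = 14.4.
e_ss = 8/K_v = 8/14.4 = 5/9.

5/9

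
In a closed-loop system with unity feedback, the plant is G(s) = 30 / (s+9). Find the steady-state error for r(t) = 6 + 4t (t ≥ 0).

infinity

No free integrators in G(s): this is a type 0 system. Taking each input component in turn:
  • 6: e_ss = 6/(1+K_p) with K_p=10/3 → 18/13.
  • 4t: a type-0 system cannot track it, e_ss → ∞.
The unbounded component dominates.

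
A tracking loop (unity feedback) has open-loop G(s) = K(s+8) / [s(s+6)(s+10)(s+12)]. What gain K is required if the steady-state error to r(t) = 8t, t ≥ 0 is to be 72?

10

One free integrator in G(s): this is a type 1 system.
K_v = lim_{s→0} s·G(s) = K·8 / (6·10·12) = (1/90)·K.
e_ss = 8/K_v = 72 ⇒ K_v = 1/9 ⇒ K = (1/9)/(1/90) = 10.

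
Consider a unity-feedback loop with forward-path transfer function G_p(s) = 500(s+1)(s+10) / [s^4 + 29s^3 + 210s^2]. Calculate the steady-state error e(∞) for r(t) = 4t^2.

The denominator has no term below 210s^2 — 2 poles at s=0, type 2.
K_a = lim_{s→0} s^2·G_p(s) = 500·1·10 / 210 = 500/21.
r(t) = 4t^2 gives R(s) = 8/s^3.
e_ss = 8/K_a = 8/(500/21) = 0.336.

0.336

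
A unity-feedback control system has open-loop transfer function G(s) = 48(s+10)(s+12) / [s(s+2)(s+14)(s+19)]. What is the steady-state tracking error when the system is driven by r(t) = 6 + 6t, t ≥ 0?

G(s) has one factor of s in the denominator, so the system is type 1. By superposition:
  • 6: tracked with zero error.
  • 6t: e_ss = 6/K_v with K_v=1440/133 → 133/240.
Total e_ss = 133/240.

133/240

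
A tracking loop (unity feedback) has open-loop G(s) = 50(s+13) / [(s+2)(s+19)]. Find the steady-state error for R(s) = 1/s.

The open loop has no poles at the origin → type 0 system.
K_p = lim_{s→0} G(s) = 50·13 / (2·19) = 325/19.
e_ss = 1/(1 + K_p) = 1/(344/19) = 19/344.

19/344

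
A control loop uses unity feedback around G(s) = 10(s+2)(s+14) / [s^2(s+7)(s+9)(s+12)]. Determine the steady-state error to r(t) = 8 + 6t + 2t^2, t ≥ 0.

10.8

Two free integrators in G(s): this is a type 2 system. Treating each term separately:
  • 8: tracked with zero error.
  • 6t: tracked with zero error.
  • 2t^2: e_ss = 4/K_a with K_a=10/27 → 10.8.
Total e_ss = 10.8.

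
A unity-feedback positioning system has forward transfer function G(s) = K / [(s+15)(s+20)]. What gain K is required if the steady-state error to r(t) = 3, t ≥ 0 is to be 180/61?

5

No free integrators in G(s): this is a type 0 system.
K_p = lim_{s→0} G(s) = K / (15·20) = (1/300)·K.
e_ss = 3/(1 + K_p) = 180/61 ⇒ 1 + (1/300)·K = 61/60 ⇒ K = 5.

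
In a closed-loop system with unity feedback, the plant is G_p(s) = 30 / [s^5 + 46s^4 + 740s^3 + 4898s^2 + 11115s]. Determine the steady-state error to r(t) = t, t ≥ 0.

370.5

Lowest-order denominator term is 11115s, so the open loop has 1 pole at the origin → type 1 system.
K_v = lim_{s→0} s·G_p(s) = 30 / 11115 = 2/741.
e_ss = 1/K_v = 1/(2/741) = 370.5.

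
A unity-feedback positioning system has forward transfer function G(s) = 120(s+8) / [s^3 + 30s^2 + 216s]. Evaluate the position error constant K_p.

infinity

K_p = lim_{s→0} G(s); with 1 pole at the origin the limit diverges, so K_p = ∞.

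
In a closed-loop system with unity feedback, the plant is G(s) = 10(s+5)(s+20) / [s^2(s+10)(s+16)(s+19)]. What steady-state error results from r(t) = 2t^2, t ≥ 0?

G(s) has two factors of s in the denominator, so the system is type 2.
K_a = lim_{s→0} s^2·G(s) = 10·5·20 / (10·16·19) = 25/76.
r(t) = 2t^2 gives R(s) = 4/s^3.
e_ss = 4/K_a = 4/(25/76) = 12.16.

12.16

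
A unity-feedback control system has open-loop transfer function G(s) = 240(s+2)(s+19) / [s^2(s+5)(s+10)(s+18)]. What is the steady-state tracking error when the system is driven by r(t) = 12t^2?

System type = 2 (two poles at s=0).
K_a = lim_{s→0} s^2·G(s) = 240·2·19 / (5·10·18) = 152/15.
r(t) = 12t^2 gives R(s) = 24/s^3.
e_ss = 24/K_a = 24/(152/15) = 45/19.

45/19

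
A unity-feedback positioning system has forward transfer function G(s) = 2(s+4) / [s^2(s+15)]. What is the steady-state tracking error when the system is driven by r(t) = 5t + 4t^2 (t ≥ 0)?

The open loop has two poles at the origin → type 2 system. By superposition:
  • 5t: tracked with zero error.
  • 4t^2: e_ss = 8/K_a with K_a=8/15 → 15.
Total e_ss = 15.

15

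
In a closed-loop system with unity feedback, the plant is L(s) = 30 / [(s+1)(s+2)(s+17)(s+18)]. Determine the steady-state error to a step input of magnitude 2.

204/107

No free integrators in L(s): this is a type 0 system.
K_p = lim_{s→0} L(s) = 30 / (1·2·17·18) = 5/102.
e_ss = 2/(1 + K_p) = 2/(107/102) = 204/107.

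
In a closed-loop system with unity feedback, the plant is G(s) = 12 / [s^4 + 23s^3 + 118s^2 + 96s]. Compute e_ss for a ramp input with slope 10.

80

Lowest-order denominator term is 96s, so the open loop has 1 pole at the origin → type 1 system.
K_v = lim_{s→0} s·G(s) = 12 / 96 = 0.125.
e_ss = 10/K_v = 10/0.125 = 80.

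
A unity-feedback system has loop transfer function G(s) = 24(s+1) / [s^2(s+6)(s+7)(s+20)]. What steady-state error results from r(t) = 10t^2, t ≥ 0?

G(s) has two factors of s in the denominator, so the system is type 2.
K_a = lim_{s→0} s^2·G(s) = 24·1 / (6·7·20) = 1/35.
r(t) = 10t^2 gives R(s) = 20/s^3.
e_ss = 20/K_a = 20/(1/35) = 700.

700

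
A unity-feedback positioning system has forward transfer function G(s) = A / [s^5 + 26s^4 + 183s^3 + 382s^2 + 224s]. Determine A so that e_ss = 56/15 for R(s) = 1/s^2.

Lowest-order denominator term is 224s, so the open loop has 1 pole at the origin → type 1 system.
K_v = lim_{s→0} s·G(s) = A / 224 = (1/224)·A.
e_ss = 1/K_v = 56/15 ⇒ K_v = 15/56 ⇒ A = (15/56)/(1/224) = 60.

60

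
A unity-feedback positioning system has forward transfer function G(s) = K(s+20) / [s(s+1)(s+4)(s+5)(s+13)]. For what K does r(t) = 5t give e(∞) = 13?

System type = 1 (one pole at s=0).
K_v = lim_{s→0} s·G(s) = K·20 / (1·4·5·13) = (1/13)·K.
e_ss = 5/K_v = 13 ⇒ K_v = 5/13 ⇒ K = (5/13)/(1/13) = 5.

5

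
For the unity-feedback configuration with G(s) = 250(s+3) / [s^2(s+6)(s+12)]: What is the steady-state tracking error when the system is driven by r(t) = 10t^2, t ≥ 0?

The open loop has two poles at the origin → type 2 system.
K_a = lim_{s→0} s^2·G(s) = 250·3 / (6·12) = 125/12.
r(t) = 10t^2 gives R(s) = 20/s^3.
e_ss = 20/K_a = 20/(125/12) = 1.92.

1.92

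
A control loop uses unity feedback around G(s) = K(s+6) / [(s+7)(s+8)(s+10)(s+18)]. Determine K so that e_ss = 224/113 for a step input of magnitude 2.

The open loop has no poles at the origin → type 0 system.
K_p = lim_{s→0} G(s) = K·6 / (7·8·10·18) = (1/1680)·K.
e_ss = 2/(1 + K_p) = 224/113 ⇒ 1 + (1/1680)·K = 113/112 ⇒ K = 15.

15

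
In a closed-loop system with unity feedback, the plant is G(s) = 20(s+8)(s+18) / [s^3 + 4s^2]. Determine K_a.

720

The denominator has no term below 4s^2 — 2 poles at s=0, type 2.
K_a = lim_{s→0} s^2·G(s) = 20·8·18 / 4 = 720.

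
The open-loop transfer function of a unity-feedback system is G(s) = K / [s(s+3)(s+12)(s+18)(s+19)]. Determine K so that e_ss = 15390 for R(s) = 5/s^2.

System type = 1 (one pole at s=0).
K_v = lim_{s→0} s·G(s) = K / (3·12·18·19) = (1/12312)·K.
e_ss = 5/K_v = 15390 ⇒ K_v = 1/3078 ⇒ K = (1/3078)/(1/12312) = 4.

4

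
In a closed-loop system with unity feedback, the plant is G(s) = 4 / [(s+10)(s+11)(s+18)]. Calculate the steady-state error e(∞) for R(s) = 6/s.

System type = 0 (no poles at s=0).
K_p = lim_{s→0} G(s) = 4 / (10·11·18) = 1/495.
e_ss = 6/(1 + K_p) = 6/(496/495) = 1485/248.

1485/248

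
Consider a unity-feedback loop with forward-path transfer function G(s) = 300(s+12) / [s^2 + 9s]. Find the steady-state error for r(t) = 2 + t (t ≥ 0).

0.0025

The denominator has no term below 9s — 1 pole at s=0, type 1. By superposition:
  • 2: tracked with zero error.
  • t: e_ss = 1/K_v with K_v=400 → 0.0025.
Total e_ss = 0.0025.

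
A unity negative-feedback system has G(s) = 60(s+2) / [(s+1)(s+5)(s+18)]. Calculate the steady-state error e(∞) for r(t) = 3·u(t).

9/7

System type = 0 (no poles at s=0).
K_p = lim_{s→0} G(s) = 60·2 / (1·5·18) = 4/3.
e_ss = 3/(1 + K_p) = 3/(7/3) = 9/7.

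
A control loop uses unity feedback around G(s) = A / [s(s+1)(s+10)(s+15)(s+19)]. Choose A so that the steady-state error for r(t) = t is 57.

System type = 1 (one pole at s=0).
K_v = lim_{s→0} s·G(s) = A / (1·10·15·19) = (1/2850)·A.
e_ss = 1/K_v = 57 ⇒ K_v = 1/57 ⇒ A = (1/57)/(1/2850) = 50.

50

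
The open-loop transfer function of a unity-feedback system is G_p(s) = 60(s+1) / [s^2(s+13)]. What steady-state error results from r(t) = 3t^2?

1.3

Two free integrators in G_p(s): this is a type 2 system.
K_a = lim_{s→0} s^2·G_p(s) = 60·1 / (13) = 60/13.
r(t) = 3t^2 gives R(s) = 6/s^3.
e_ss = 6/K_a = 6/(60/13) = 1.3.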